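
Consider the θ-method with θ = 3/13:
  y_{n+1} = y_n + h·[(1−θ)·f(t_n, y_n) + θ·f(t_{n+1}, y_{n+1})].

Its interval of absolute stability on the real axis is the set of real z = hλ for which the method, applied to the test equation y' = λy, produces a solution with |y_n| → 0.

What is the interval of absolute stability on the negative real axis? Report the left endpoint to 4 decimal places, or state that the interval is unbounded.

Test eqn y'=λy, z=hλ:
  y_{n+1} = y_n + z·[10/13·y_n + 3/13·y_{n+1}] ⇒ (1 − 3/13z)y_{n+1} = (1 + 10/13z)y_n
  ⇒ R(z) = (1 + 10/13z)/(1 − 3/13z).

Boundary: |R(x)|=1, x<0.
x=-1.69: |R|=0.2158
R=−1: 1+10/13x = −1+3/13x ⇒ -7/13x=2 ⇒ x=2/(-7/13)=-3.7143
Confirm numerically:
  x=-3.007: |R|=0.77517 <1
  x=-2.338: |R|=0.51864 <1
  x=-1.651: |R|=0.19551 <1
  x=-4.223: |R|=1.13873 >1
  x=-4.074: |R|=1.09983 >1
So |R|<1 on (-3.7143, 0).

z∈(-3.7143,0).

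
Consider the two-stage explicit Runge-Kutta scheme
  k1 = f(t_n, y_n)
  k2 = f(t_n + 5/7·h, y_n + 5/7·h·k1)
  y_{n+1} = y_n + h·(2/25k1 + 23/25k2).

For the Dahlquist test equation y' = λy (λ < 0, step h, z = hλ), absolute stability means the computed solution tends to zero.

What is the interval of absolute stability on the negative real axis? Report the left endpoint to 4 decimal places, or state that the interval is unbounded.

With y'=λy (z=hλ):
  k1=λy_n ⇒ h·k1=z·y_n;  k2=λ(1+5/7z)y_n ⇒ h·k2=z(1+5/7z)y_n
  y_{n+1}/y_n = 1 + 2/25z + 23/25z(1+5/7z) = 1 + z + 23/35z²
  so R(z) = 1 + z + 23/35z².

Boundary: |R(x)|=1, x<0.
x=-1.71: |R|=1.2116
R=1: x+23/35x²=0 ⇒ x=−35/23=-1.5217; min R=1−1/(4·23/35)=0.6196>−1
Confirm numerically:
  x=-1.258: |R|=0.78197 <1
  x=-1.212: |R|=0.75331 <1
  x=-1.208: |R|=0.75094 <1
  x=-0.832: |R|=0.62289 <1
  x=-1.989: |R|=1.61074 >1
  x=-1.677: |R|=1.17110 >1
So |R|<1 on (-1.5217, 0).

z∈(-1.5217,0).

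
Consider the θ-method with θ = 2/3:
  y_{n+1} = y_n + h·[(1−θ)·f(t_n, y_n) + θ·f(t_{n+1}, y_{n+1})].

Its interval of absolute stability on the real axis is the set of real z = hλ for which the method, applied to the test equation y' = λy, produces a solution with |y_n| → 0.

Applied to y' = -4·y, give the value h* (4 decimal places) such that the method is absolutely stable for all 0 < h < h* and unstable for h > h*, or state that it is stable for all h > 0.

interval (−∞, 0). Any h>0 works for λ=-4.

Set f=λy, z=hλ:
  y_{n+1} = y_n + z·[1/3·y_n + 2/3·y_{n+1}] ⇒ (1 − 2/3z)y_{n+1} = (1 + 1/3z)y_n
  R(z) = (1 + 1/3z)/(1 − 2/3z).

Solve |R(x)|<1 on ℝ⁻.
x=-0.54: |R|=0.6029
x=-2: |R|=0.1429
x=-10: |R|=0.3043
x=-100: |R|=0.4778
θ=2/3≥1/2 ⇒ |1+1/3x|<|1−2/3x| ∀x<0 ⇒ stable on all of ℝ⁻.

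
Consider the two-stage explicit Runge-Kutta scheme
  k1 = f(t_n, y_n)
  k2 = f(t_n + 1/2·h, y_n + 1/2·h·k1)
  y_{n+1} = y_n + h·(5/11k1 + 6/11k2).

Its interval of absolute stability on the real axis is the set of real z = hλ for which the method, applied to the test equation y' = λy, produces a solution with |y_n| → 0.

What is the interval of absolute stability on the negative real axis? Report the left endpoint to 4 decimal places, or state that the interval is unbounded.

On y'=λy, z=hλ:
  k1=λy_n ⇒ h·k1=z·y_n;  k2=λ(1+1/2z)y_n ⇒ h·k2=z(1+1/2z)y_n
  y_{n+1}/y_n = 1 + 5/11z + 6/11z(1+1/2z) = 1 + z + 3/11z²
  Hence R(z) = 1 + z + 3/11z².

Find x<0 with |R(x)|<1.
x=-1.01: |R|=0.2682
R=1: x+3/11x²=0 ⇒ x=−11/3=-3.6667; min R=1−1/(4·3/11)=0.0833>−1
Confirm numerically:
  x=-3.262: |R|=0.63999 <1
  x=-2.996: |R|=0.45200 <1
  x=-2.794: |R|=0.33503 <1
  x=-1.979: |R|=0.08912 <1
  x=-3.992: |R|=1.35420 >1
  x=-3.915: |R|=1.26515 >1
Stable set (-3.6667, 0).

z∈(-3.6667,0).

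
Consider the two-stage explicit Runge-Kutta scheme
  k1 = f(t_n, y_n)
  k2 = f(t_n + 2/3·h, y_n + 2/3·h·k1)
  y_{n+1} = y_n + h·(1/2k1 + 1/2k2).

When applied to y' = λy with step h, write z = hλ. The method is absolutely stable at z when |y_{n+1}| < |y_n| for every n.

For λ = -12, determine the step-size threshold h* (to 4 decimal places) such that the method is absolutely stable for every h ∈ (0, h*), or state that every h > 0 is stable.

Test eqn y'=λy, z=hλ:
  k1=λy_n ⇒ h·k1=z·y_n;  k2=λ(1+2/3z)y_n ⇒ h·k2=z(1+2/3z)y_n
  y_{n+1}/y_n = 1 + 1/2z + 1/2z(1+2/3z) = 1 + z + 1/3z²
  Hence R(z) = 1 + z + 1/3z².

Boundary: |R(x)|=1, x<0.
x=-1.16: |R|=0.2885
R=1: x+1/3x²=0 ⇒ x=−3=-3.0000; min R=1−1/(4·1/3)=0.2500>−1
Confirm numerically:
  x=-2.591: |R|=0.64676 <1
  x=-2.557: |R|=0.62242 <1
  x=-2.383: |R|=0.50990 <1
  x=-3.376: |R|=1.42313 >1
  x=-3.052: |R|=1.05290 >1
Interval (-3.0000, 0).

(-3.0000,0); λ=-12 ⇒ h* = (3)/12 = 0.2500.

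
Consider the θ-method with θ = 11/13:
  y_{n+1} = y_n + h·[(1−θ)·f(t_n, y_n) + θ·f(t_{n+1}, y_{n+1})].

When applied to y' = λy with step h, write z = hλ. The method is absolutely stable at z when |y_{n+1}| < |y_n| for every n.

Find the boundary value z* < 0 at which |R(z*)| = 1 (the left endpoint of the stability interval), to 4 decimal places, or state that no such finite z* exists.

Test eqn y'=λy, z=hλ:
  y_{n+1} = y_n + z·[2/13·y_n + 11/13·y_{n+1}] ⇒ (1 − 11/13z)y_{n+1} = (1 + 2/13z)y_n
  R(z) = (1 + 2/13z)/(1 − 11/13z).

Boundary: |R(x)|=1, x<0.
x=-0.52: |R|=0.6389
x=-2: |R|=0.2571
x=-10: |R|=0.0569
x=-100: |R|=0.1680
θ=11/13≥1/2 ⇒ |1+2/13x|<|1−11/13x| ∀x<0 ⇒ stable on all of ℝ⁻.

unbounded; (−∞, 0).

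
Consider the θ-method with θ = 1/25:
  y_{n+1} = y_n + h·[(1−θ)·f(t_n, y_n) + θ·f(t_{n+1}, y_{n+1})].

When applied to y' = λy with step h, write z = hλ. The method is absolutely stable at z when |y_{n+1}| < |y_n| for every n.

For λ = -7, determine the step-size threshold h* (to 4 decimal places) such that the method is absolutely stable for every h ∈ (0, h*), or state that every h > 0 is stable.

(-2.1739,0); λ=-7 ⇒ h* = (50/23)/7 = 0.3106.

With y'=λy (z=hλ):
  y_{n+1} = y_n + z·[24/25·y_n + 1/25·y_{n+1}] ⇒ (1 − 1/25z)y_{n+1} = (1 + 24/25z)y_n
  R(z) = (1 + 24/25z)/(1 − 1/25z).

Find x<0 with |R(x)|<1.
x=-1.46: |R|=0.3794
R=−1: 1+24/25x = −1+1/25x ⇒ -23/25x=2 ⇒ x=2/(-23/25)=-2.1739
Confirm numerically:
  x=-2.054: |R|=0.89806 <1
  x=-1.920: |R|=0.78306 <1
  x=-1.280: |R|=0.21766 <1
  x=-2.621: |R|=1.37229 >1
  x=-2.198: |R|=1.02037 >1
So |R|<1 on (-2.1739, 0).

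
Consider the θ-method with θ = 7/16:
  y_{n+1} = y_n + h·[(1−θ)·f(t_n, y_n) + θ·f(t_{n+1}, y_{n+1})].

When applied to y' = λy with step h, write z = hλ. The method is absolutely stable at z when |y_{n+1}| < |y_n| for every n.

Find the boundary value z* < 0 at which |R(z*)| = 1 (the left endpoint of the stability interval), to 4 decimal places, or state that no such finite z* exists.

z* = -16.0000.

With y'=λy (z=hλ):
  y_{n+1} = y_n + z·[9/16·y_n + 7/16·y_{n+1}] ⇒ (1 − 7/16z)y_{n+1} = (1 + 9/16z)y_n
  Hence R(z) = (1 + 9/16z)/(1 − 7/16z).

Find x<0 with |R(x)|<1.
x=-0.56: |R|=0.5502
R=−1: 1+9/16x = −1+7/16x ⇒ -1/8x=2 ⇒ x=2/(-1/8)=-16.0000
Confirm numerically:
  x=-13.256: |R|=0.94956 <1
  x=-11.422: |R|=0.90458 <1
  x=-8.515: |R|=0.80200 <1
  x=-7.630: |R|=0.75882 <1
  x=-16.501: |R|=1.00762 >1
  x=-16.321: |R|=1.00493 >1
  x=-16.137: |R|=1.00212 >1
Interval (-16.0000, 0).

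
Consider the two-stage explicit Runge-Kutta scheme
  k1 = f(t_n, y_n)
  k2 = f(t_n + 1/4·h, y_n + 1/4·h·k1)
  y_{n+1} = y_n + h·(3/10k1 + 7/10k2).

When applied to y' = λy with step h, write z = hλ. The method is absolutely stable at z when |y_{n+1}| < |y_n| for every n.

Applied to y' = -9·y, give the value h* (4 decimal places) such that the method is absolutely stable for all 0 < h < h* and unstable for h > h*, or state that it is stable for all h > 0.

With y'=λy (z=hλ):
  k1=λy_n ⇒ h·k1=z·y_n;  k2=λ(1+1/4z)y_n ⇒ h·k2=z(1+1/4z)y_n
  y_{n+1}/y_n = 1 + 3/10z + 7/10z(1+1/4z) = 1 + z + 7/40z²
  so R(z) = 1 + z + 7/40z².

Solve |R(x)|<1 on ℝ⁻.
x=-1.43: |R|=0.0721
R=1: x+7/40x²=0 ⇒ x=−40/7=-5.7143; min R=1−1/(4·7/40)=-0.4286>−1
Confirm numerically:
  x=-5.095: |R|=0.44783 <1
  x=-4.397: |R|=0.01362 <1
  x=-2.547: |R|=0.41174 <1
  x=-6.092: |R|=1.40268 >1
  x=-6.037: |R|=1.34094 >1
  x=-6.017: |R|=1.31875 >1
Stable set (-5.7143, 0).

(-5.7143,0); λ=-9 ⇒ h* = (40/7)/9 = 0.6349.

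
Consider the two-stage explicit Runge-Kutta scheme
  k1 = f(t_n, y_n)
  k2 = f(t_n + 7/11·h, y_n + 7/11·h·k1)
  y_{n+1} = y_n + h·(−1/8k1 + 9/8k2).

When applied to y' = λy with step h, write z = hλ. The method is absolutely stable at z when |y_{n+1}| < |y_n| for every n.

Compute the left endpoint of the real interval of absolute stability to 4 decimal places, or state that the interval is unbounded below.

left endpoint -1.3968.

On y'=λy, z=hλ:
  k1=λy_n ⇒ h·k1=z·y_n;  k2=λ(1+7/11z)y_n ⇒ h·k2=z(1+7/11z)y_n
  y_{n+1}/y_n = 1 − 1/8z + 9/8z(1+7/11z) = 1 + z + 63/88z²
  R(z) = 1 + z + 63/88z².

Solve |R(x)|<1 on ℝ⁻.
x=-1.72: |R|=1.3979
R=1: x+63/88x²=0 ⇒ x=−88/63=-1.3968; min R=1−1/(4·63/88)=0.6508>−1
Confirm numerically:
  x=-1.361: |R|=0.96509 <1
  x=-1.333: |R|=0.93909 <1
  x=-0.669: |R|=0.65141 <1
  x=-1.884: |R|=1.65709 >1
  x=-1.617: |R|=1.25488 >1
Stable set (-1.3968, 0).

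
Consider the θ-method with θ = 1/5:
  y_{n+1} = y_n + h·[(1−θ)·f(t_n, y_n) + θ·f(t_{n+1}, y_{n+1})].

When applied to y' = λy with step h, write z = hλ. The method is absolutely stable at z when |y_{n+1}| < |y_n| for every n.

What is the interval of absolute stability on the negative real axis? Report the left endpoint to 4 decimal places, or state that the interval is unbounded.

(-3.3333, 0).

Set f=λy, z=hλ:
  y_{n+1} = y_n + z·[4/5·y_n + 1/5·y_{n+1}] ⇒ (1 − 1/5z)y_{n+1} = (1 + 4/5z)y_n
  Hence R(z) = (1 + 4/5z)/(1 − 1/5z).

Find x<0 with |R(x)|<1.
x=-0.49: |R|=0.5537
R=−1: 1+4/5x = −1+1/5x ⇒ -3/5x=2 ⇒ x=2/(-3/5)=-3.3333
Confirm numerically:
  x=-3.274: |R|=0.97849 <1
  x=-2.663: |R|=0.73757 <1
  x=-1.841: |R|=0.34556 <1
  x=-3.765: |R|=1.14775 >1
  x=-3.616: |R|=1.09842 >1
Interval (-3.3333, 0).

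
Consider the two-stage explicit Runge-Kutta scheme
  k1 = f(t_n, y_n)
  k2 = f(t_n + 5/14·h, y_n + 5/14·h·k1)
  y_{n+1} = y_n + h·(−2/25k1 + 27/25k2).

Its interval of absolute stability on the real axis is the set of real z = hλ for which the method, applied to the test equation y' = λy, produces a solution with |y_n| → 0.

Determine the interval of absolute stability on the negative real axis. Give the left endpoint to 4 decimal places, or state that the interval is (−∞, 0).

z∈(-2.5926,0).

With y'=λy (z=hλ):
  k1=λy_n ⇒ h·k1=z·y_n;  k2=λ(1+5/14z)y_n ⇒ h·k2=z(1+5/14z)y_n
  y_{n+1}/y_n = 1 − 2/25z + 27/25z(1+5/14z) = 1 + z + 27/70z²
  R(z) = 1 + z + 27/70z².

Find x<0 with |R(x)|<1.
x=-0.73: |R|=0.4755
R=1: x+27/70x²=0 ⇒ x=−70/27=-2.5926; min R=1−1/(4·27/70)=0.3519>−1
Confirm numerically:
  x=-2.353: |R|=0.78255 <1
  x=-2.173: |R|=0.64832 <1
  x=-2.104: |R|=0.60349 <1
  x=-1.794: |R|=0.44740 <1
  x=-3.179: |R|=1.71904 >1
  x=-2.789: |R|=1.21129 >1
  x=-2.664: |R|=1.07337 >1
Interval (-2.5926, 0).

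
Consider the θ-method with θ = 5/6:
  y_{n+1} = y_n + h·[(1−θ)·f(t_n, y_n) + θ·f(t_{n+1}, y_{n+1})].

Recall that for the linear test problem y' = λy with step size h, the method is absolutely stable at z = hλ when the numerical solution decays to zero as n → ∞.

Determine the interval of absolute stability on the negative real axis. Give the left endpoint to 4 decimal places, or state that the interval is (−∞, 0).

On y'=λy, z=hλ:
  y_{n+1} = y_n + z·[1/6·y_n + 5/6·y_{n+1}] ⇒ (1 − 5/6z)y_{n+1} = (1 + 1/6z)y_n
  R(z) = (1 + 1/6z)/(1 − 5/6z).

Find x<0 with |R(x)|<1.
x=-1.3: |R|=0.3760
x=-2: |R|=0.2500
x=-10: |R|=0.0714
x=-100: |R|=0.1858
θ=5/6≥1/2 ⇒ |1+1/6x|<|1−5/6x| ∀x<0 ⇒ stable on all of ℝ⁻.

(−∞, 0) — no finite endpoint.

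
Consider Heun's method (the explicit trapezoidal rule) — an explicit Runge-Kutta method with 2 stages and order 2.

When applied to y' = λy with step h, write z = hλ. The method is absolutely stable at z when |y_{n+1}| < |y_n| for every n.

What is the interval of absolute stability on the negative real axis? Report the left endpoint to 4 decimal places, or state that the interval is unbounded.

Set f=λy, z=hλ:
  order 2, 2-stage ⇒ R(z)=1+z+z^2/2
  (e.g. R(-0.7)=0.54500, |R|=0.54500)

Boundary: |R(x)|=1, x<0.
x=-0.7: |R|=0.5450
|R(-1.79)|=0.8121 |R(-1.59)|=0.6741 |R(-0.8)|=0.5200
Bisect:
  x_lo=-2.5247 |R|=1.6623  x_hi=-0.3506 |R|=0.7109
  mid=-1.43763 |R|=0.59576 →hi
  mid=-1.98116 |R|=0.98133 →hi
  mid=-2.25292 |R|=1.28490 →lo
  mid=-2.11704 |R|=1.12389 →lo
  mid=-2.04910 |R|=1.05030 →lo
  mid=-2.01513 |R|=1.01524 →lo
  mid=-1.99814 |R|=0.99814 →hi
  mid=-2.00663 |R|=1.00666 →lo
  mid=-2.00239 |R|=1.00239 →lo
  mid=-2.00026 |R|=1.00026 →lo
  ...
  [-2.00013,-2.00000] ⇒ x*=-2.0000
So |R|<1 on (-2.0000, 0).

z∈(-2.0000,0).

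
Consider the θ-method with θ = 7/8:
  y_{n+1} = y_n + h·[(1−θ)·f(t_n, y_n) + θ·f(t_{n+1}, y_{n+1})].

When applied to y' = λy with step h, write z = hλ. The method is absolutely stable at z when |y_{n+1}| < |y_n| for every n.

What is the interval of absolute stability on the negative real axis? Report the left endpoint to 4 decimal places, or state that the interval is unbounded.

Test eqn y'=λy, z=hλ:
  y_{n+1} = y_n + z·[1/8·y_n + 7/8·y_{n+1}] ⇒ (1 − 7/8z)y_{n+1} = (1 + 1/8z)y_n
  R(z) = (1 + 1/8z)/(1 − 7/8z).

Need |R(x)|<1, x<0.
x=-0.78: |R|=0.5364
x=-2: |R|=0.2727
x=-10: |R|=0.0256
x=-100: |R|=0.1299
θ=7/8≥1/2 ⇒ |1+1/8x|<|1−7/8x| ∀x<0 ⇒ stable on all of ℝ⁻.

unbounded; (−∞, 0).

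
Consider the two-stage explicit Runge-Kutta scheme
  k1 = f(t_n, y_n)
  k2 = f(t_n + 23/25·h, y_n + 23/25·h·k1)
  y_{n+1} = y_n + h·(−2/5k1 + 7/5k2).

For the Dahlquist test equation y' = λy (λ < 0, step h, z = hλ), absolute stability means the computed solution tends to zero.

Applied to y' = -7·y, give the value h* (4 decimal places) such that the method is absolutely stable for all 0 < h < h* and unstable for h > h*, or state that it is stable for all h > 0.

(-0.7764,0); λ=-7 ⇒ h* = (125/161)/7 = 0.1109.

Set f=λy, z=hλ:
  k1=λy_n ⇒ h·k1=z·y_n;  k2=λ(1+23/25z)y_n ⇒ h·k2=z(1+23/25z)y_n
  y_{n+1}/y_n = 1 − 2/5z + 7/5z(1+23/25z) = 1 + z + 161/125z²
  ⇒ R(z) = 1 + z + 161/125z².

Solve |R(x)|<1 on ℝ⁻.
x=-1.68: |R|=2.9553
R=1: x+161/125x²=0 ⇒ x=−125/161=-0.7764; min R=1−1/(4·161/125)=0.8059>−1
Confirm numerically:
  x=-0.684: |R|=0.91860 <1
  x=-0.588: |R|=0.85732 <1
  x=-0.420: |R|=0.80720 <1
  x=-1.348: |R|=1.99243 >1
  x=-1.068: |R|=1.40112 >1
Stable set (-0.7764, 0).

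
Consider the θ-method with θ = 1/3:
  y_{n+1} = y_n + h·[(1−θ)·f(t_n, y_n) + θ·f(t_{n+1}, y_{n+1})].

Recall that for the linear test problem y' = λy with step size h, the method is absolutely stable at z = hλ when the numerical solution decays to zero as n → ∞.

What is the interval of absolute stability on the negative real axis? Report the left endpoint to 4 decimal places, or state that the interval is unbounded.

Test eqn y'=λy, z=hλ:
  y_{n+1} = y_n + z·[2/3·y_n + 1/3·y_{n+1}] ⇒ (1 − 1/3z)y_{n+1} = (1 + 2/3z)y_n
  ⇒ R(z) = (1 + 2/3z)/(1 − 1/3z).

Solve |R(x)|<1 on ℝ⁻.
x=-1.71: |R|=0.0892
R=−1: 1+2/3x = −1+1/3x ⇒ -1/3x=2 ⇒ x=2/(-1/3)=-6.0000
Confirm numerically:
  x=-4.534: |R|=0.80542 <1
  x=-3.840: |R|=0.68421 <1
  x=-2.895: |R|=0.47328 <1
  x=-6.599: |R|=1.06240 >1
  x=-6.466: |R|=1.04923 >1
  x=-6.139: |R|=1.01521 >1
Interval (-6.0000, 0).

z∈(-6.0000,0).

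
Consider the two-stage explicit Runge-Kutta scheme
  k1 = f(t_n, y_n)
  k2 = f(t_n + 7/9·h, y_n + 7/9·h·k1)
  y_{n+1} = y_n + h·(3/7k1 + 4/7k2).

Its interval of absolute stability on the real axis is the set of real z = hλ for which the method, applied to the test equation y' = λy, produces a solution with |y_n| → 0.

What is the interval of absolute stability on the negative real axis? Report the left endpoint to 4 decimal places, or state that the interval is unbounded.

Set f=λy, z=hλ:
  k1=λy_n ⇒ h·k1=z·y_n;  k2=λ(1+7/9z)y_n ⇒ h·k2=z(1+7/9z)y_n
  y_{n+1}/y_n = 1 + 3/7z + 4/7z(1+7/9z) = 1 + z + 4/9z²
  Hence R(z) = 1 + z + 4/9z².

Solve |R(x)|<1 on ℝ⁻.
x=-1.42: |R|=0.4762
R=1: x+4/9x²=0 ⇒ x=−9/4=-2.2500; min R=1−1/(4·4/9)=0.4375>−1
Confirm numerically:
  x=-2.141: |R|=0.89628 <1
  x=-1.799: |R|=0.63940 <1
  x=-1.489: |R|=0.49639 <1
  x=-2.811: |R|=1.70088 >1
  x=-2.543: |R|=1.33116 >1
So |R|<1 on (-2.2500, 0).

(-2.2500, 0).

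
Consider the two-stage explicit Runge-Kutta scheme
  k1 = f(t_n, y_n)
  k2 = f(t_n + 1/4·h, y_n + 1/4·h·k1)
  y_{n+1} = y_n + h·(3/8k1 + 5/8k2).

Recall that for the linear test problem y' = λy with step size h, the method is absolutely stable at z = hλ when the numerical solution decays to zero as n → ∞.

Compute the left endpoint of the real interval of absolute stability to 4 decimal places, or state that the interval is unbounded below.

With y'=λy (z=hλ):
  k1=λy_n ⇒ h·k1=z·y_n;  k2=λ(1+1/4z)y_n ⇒ h·k2=z(1+1/4z)y_n
  y_{n+1}/y_n = 1 + 3/8z + 5/8z(1+1/4z) = 1 + z + 5/32z²
  R(z) = 1 + z + 5/32z².

Solve |R(x)|<1 on ℝ⁻.
x=-1.46: |R|=0.1269
R=1: x+5/32x²=0 ⇒ x=−32/5=-6.4000; min R=1−1/(4·5/32)=-0.6000>−1
Confirm numerically:
  x=-3.715: |R|=0.55856 <1
  x=-2.981: |R|=0.59251 <1
  x=-2.843: |R|=0.58009 <1
  x=-6.965: |R|=1.61488 >1
  x=-6.542: |R|=1.14515 >1
So |R|<1 on (-6.4000, 0).

z* = -6.4000.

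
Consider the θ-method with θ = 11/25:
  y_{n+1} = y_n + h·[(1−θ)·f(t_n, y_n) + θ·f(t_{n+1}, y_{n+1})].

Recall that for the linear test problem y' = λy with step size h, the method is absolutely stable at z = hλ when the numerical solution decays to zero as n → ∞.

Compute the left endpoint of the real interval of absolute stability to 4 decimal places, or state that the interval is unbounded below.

z* = -16.6667.

With y'=λy (z=hλ):
  y_{n+1} = y_n + z·[14/25·y_n + 11/25·y_{n+1}] ⇒ (1 − 11/25z)y_{n+1} = (1 + 14/25z)y_n
  so R(z) = (1 + 14/25z)/(1 − 11/25z).

Find x<0 with |R(x)|<1.
x=-1.16: |R|=0.2320
R=−1: 1+14/25x = −1+11/25x ⇒ -3/25x=2 ⇒ x=2/(-3/25)=-16.6667
Confirm numerically:
  x=-12.749: |R|=0.92887 <1
  x=-10.143: |R|=0.85670 <1
  x=-9.850: |R|=0.84664 <1
  x=-8.457: |R|=0.79133 <1
  x=-17.086: |R|=1.00591 >1
  x=-17.061: |R|=1.00556 >1
So |R|<1 on (-16.6667, 0).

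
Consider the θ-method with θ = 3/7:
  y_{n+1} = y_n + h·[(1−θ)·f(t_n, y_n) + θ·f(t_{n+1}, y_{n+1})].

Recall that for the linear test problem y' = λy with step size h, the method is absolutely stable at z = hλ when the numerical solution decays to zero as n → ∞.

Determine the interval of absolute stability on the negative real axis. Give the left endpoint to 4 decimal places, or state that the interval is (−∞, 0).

z∈(-14.0000,0).

Set f=λy, z=hλ:
  y_{n+1} = y_n + z·[4/7·y_n + 3/7·y_{n+1}] ⇒ (1 − 3/7z)y_{n+1} = (1 + 4/7z)y_n
  so R(z) = (1 + 4/7z)/(1 − 3/7z).

Solve |R(x)|<1 on ℝ⁻.
x=-0.64: |R|=0.4978
R=−1: 1+4/7x = −1+3/7x ⇒ -1/7x=2 ⇒ x=2/(-1/7)=-14.0000
Confirm numerically:
  x=-12.384: |R|=0.96340 <1
  x=-11.441: |R|=0.93807 <1
  x=-8.728: |R|=0.84113 <1
  x=-8.544: |R|=0.83280 <1
  x=-14.473: |R|=1.00938 >1
  x=-14.445: |R|=1.00884 >1
  x=-14.093: |R|=1.00189 >1
So |R|<1 on (-14.0000, 0).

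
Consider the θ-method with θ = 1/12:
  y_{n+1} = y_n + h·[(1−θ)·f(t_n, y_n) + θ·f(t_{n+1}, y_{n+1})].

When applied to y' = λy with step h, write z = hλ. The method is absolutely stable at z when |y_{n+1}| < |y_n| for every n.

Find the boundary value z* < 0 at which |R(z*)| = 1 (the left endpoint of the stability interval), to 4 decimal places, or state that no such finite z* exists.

Set f=λy, z=hλ:
  y_{n+1} = y_n + z·[11/12·y_n + 1/12·y_{n+1}] ⇒ (1 − 1/12z)y_{n+1} = (1 + 11/12z)y_n
  R(z) = (1 + 11/12z)/(1 − 1/12z).

Find x<0 with |R(x)|<1.
x=-1.21: |R|=0.0992
R=−1: 1+11/12x = −1+1/12x ⇒ -5/6x=2 ⇒ x=2/(-5/6)=-2.4000
Confirm numerically:
  x=-1.975: |R|=0.69589 <1
  x=-1.686: |R|=0.47830 <1
  x=-1.683: |R|=0.47599 <1
  x=-1.200: |R|=0.09091 <1
  x=-2.904: |R|=1.33816 >1
  x=-2.743: |R|=1.23265 >1
  x=-2.423: |R|=1.01595 >1
So |R|<1 on (-2.4000, 0).

left endpoint -2.4000.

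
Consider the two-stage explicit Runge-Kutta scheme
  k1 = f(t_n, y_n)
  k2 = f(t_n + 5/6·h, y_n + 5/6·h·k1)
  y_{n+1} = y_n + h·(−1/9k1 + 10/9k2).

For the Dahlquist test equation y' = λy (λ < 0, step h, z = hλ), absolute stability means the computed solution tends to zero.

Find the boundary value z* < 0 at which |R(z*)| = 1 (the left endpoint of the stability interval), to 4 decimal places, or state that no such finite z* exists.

Test eqn y'=λy, z=hλ:
  k1=λy_n ⇒ h·k1=z·y_n;  k2=λ(1+5/6z)y_n ⇒ h·k2=z(1+5/6z)y_n
  y_{n+1}/y_n = 1 − 1/9z + 10/9z(1+5/6z) = 1 + z + 25/27z²
  ⇒ R(z) = 1 + z + 25/27z².

Need |R(x)|<1, x<0.
x=-0.91: |R|=0.8568
R=1: x+25/27x²=0 ⇒ x=−27/25=-1.0800; min R=1−1/(4·25/27)=0.7300>−1
Confirm numerically:
  x=-0.767: |R|=0.77771 <1
  x=-0.696: |R|=0.75253 <1
  x=-0.516: |R|=0.73053 <1
  x=-1.619: |R|=1.80800 >1
  x=-1.477: |R|=1.54293 >1
  x=-1.374: |R|=1.37403 >1
So |R|<1 on (-1.0800, 0).

left endpoint -1.0800.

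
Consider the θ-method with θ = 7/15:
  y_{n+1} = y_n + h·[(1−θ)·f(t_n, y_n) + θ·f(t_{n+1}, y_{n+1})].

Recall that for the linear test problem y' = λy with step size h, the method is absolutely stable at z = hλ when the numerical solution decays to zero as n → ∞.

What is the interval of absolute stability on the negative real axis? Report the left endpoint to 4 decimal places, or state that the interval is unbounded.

Test eqn y'=λy, z=hλ:
  y_{n+1} = y_n + z·[8/15·y_n + 7/15·y_{n+1}] ⇒ (1 − 7/15z)y_{n+1} = (1 + 8/15z)y_n
  Hence R(z) = (1 + 8/15z)/(1 − 7/15z).

Boundary: |R(x)|=1, x<0.
x=-1.19: |R|=0.2349
R=−1: 1+8/15x = −1+7/15x ⇒ -1/15x=2 ⇒ x=2/(-1/15)=-30.0000
Confirm numerically:
  x=-29.308: |R|=0.99686 <1
  x=-28.699: |R|=0.99397 <1
  x=-25.962: |R|=0.97947 <1
  x=-30.594: |R|=1.00259 >1
  x=-30.425: |R|=1.00186 >1
Stable set (-30.0000, 0).

(-30.0000, 0).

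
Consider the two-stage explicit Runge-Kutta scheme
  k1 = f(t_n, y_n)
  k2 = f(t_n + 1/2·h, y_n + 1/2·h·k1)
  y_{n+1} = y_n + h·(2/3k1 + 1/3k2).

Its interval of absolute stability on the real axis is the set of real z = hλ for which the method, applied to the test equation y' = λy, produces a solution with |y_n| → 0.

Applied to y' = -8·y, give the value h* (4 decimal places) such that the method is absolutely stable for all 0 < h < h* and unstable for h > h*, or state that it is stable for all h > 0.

Set f=λy, z=hλ:
  k1=λy_n ⇒ h·k1=z·y_n;  k2=λ(1+1/2z)y_n ⇒ h·k2=z(1+1/2z)y_n
  y_{n+1}/y_n = 1 + 2/3z + 1/3z(1+1/2z) = 1 + z + 1/6z²
  Hence R(z) = 1 + z + 1/6z².

Solve |R(x)|<1 on ℝ⁻.
x=-1.53: |R|=0.1399
R=1: x+1/6x²=0 ⇒ x=−6=-6.0000; min R=1−1/(4·1/6)=-0.5000>−1
Confirm numerically:
  x=-5.554: |R|=0.58715 <1
  x=-3.601: |R|=0.43980 <1
  x=-2.898: |R|=0.49827 <1
  x=-2.883: |R|=0.49772 <1
  x=-6.326: |R|=1.34371 >1
  x=-6.104: |R|=1.10580 >1
Stable set (-6.0000, 0).

(-6.0000,0); λ=-8 ⇒ h* = (6)/8 = 0.7500.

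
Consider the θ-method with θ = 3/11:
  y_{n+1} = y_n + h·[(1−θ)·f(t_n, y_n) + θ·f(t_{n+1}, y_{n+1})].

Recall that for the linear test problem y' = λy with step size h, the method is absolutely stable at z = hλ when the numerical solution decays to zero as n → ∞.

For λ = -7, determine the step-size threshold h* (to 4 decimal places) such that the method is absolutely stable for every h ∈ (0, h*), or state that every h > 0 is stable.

(-4.4000,0); λ=-7 ⇒ h* = (22/5)/7 = 0.6286.

Test eqn y'=λy, z=hλ:
  y_{n+1} = y_n + z·[8/11·y_n + 3/11·y_{n+1}] ⇒ (1 − 3/11z)y_{n+1} = (1 + 8/11z)y_n
  ⇒ R(z) = (1 + 8/11z)/(1 − 3/11z).

Solve |R(x)|<1 on ℝ⁻.
x=-0.79: |R|=0.3500
R=−1: 1+8/11x = −1+3/11x ⇒ -5/11x=2 ⇒ x=2/(-5/11)=-4.4000
Confirm numerically:
  x=-2.931: |R|=0.62891 <1
  x=-2.473: |R|=0.47690 <1
  x=-2.248: |R|=0.39360 <1
  x=-4.983: |R|=1.11234 >1
  x=-4.968: |R|=1.10964 >1
  x=-4.600: |R|=1.04032 >1
So |R|<1 on (-4.4000, 0).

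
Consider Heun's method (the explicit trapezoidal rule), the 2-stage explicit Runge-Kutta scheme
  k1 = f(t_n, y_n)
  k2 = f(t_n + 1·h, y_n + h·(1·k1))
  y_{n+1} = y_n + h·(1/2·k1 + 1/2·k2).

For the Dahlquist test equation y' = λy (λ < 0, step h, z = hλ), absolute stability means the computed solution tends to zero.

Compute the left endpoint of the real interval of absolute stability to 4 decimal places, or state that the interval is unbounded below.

With y'=λy (z=hλ):
  order 2, 2-stage ⇒ R(z)=1+z+z^2/2
  (e.g. R(-0.82)=0.51620, |R|=0.51620)

Need |R(x)|<1, x<0.
x=-0.82: |R|=0.5162
|R(-1.88)|=0.8872 |R(-1.48)|=0.6152 |R(-1.14)|=0.5098
Bisect:
  x_lo=-2.6058 |R|=1.7892  x_hi=-0.1071 |R|=0.8986
  mid=-1.35644 |R|=0.56353 →hi
  mid=-1.98111 |R|=0.98128 →hi
  mid=-2.29344 |R|=1.33649 →lo
  mid=-2.13727 |R|=1.14669 →lo
  mid=-2.05919 |R|=1.06094 →lo
  mid=-2.02015 |R|=1.02035 →lo
  mid=-2.00063 |R|=1.00063 →lo
  mid=-1.99087 |R|=0.99091 →hi
  mid=-1.99575 |R|=0.99576 →hi
  ...
  [-2.00002,-1.99986] ⇒ x*=-2.0000
So |R|<1 on (-2.0000, 0).

left endpoint -2.0000.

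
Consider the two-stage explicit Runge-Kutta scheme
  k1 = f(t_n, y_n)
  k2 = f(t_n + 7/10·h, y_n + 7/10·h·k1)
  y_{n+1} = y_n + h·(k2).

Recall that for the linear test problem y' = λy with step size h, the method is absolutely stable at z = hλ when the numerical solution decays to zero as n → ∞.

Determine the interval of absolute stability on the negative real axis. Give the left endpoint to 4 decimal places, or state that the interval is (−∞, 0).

z∈(-1.4286,0).

Test eqn y'=λy, z=hλ:
  k1=λy_n ⇒ h·k1=z·y_n;  k2=λ(1+7/10z)y_n ⇒ h·k2=z(1+7/10z)y_n
  y_{n+1}/y_n = 1 + z(1+7/10z) = 1 + z + 7/10z²
  Hence R(z) = 1 + z + 7/10z².

Boundary: |R(x)|=1, x<0.
x=-1.41: |R|=0.9817
R=1: x+7/10x²=0 ⇒ x=−10/7=-1.4286; min R=1−1/(4·7/10)=0.6429>−1
Confirm numerically:
  x=-1.408: |R|=0.97972 <1
  x=-1.255: |R|=0.84752 <1
  x=-0.989: |R|=0.69568 <1
  x=-0.878: |R|=0.66162 <1
  x=-1.757: |R|=1.40393 >1
  x=-1.477: |R|=1.05007 >1
So |R|<1 on (-1.4286, 0).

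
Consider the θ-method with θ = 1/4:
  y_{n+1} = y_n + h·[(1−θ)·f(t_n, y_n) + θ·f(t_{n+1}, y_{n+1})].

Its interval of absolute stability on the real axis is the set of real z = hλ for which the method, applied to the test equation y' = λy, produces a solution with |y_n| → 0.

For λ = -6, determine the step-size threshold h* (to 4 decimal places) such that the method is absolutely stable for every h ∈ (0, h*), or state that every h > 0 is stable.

(-4.0000,0); λ=-6 ⇒ h* = (4)/6 = 0.6667.

Test eqn y'=λy, z=hλ:
  y_{n+1} = y_n + z·[3/4·y_n + 1/4·y_{n+1}] ⇒ (1 − 1/4z)y_{n+1} = (1 + 3/4z)y_n
  R(z) = (1 + 3/4z)/(1 − 1/4z).

Find x<0 with |R(x)|<1.
x=-1.01: |R|=0.1936
R=−1: 1+3/4x = −1+1/4x ⇒ -1/2x=2 ⇒ x=2/(-1/2)=-4.0000
Confirm numerically:
  x=-3.974: |R|=0.99348 <1
  x=-3.339: |R|=0.81987 <1
  x=-2.134: |R|=0.39159 <1
  x=-4.385: |R|=1.09183 >1
  x=-4.343: |R|=1.08222 >1
Interval (-4.0000, 0).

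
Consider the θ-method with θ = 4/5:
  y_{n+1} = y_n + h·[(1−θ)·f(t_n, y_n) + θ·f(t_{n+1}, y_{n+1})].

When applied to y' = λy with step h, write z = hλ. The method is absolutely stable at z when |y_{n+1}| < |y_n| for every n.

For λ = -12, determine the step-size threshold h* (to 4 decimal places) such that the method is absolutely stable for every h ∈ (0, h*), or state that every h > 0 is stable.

interval (−∞, 0). Any h>0 works for λ=-12.

Test eqn y'=λy, z=hλ:
  y_{n+1} = y_n + z·[1/5·y_n + 4/5·y_{n+1}] ⇒ (1 − 4/5z)y_{n+1} = (1 + 1/5z)y_n
  so R(z) = (1 + 1/5z)/(1 − 4/5z).

Need |R(x)|<1, x<0.
x=-0.84: |R|=0.4976
x=-2: |R|=0.2308
x=-10: |R|=0.1111
x=-100: |R|=0.2346
θ=4/5≥1/2 ⇒ |1+1/5x|<|1−4/5x| ∀x<0 ⇒ interval (−∞,0).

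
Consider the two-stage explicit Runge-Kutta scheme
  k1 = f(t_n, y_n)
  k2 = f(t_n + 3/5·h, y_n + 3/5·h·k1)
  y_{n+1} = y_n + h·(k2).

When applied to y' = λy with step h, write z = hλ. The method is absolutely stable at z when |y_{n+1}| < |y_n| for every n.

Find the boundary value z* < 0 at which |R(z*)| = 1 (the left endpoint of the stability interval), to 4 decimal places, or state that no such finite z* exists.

left endpoint -1.6667.

With y'=λy (z=hλ):
  k1=λy_n ⇒ h·k1=z·y_n;  k2=λ(1+3/5z)y_n ⇒ h·k2=z(1+3/5z)y_n
  y_{n+1}/y_n = 1 + z(1+3/5z) = 1 + z + 3/5z²
  so R(z) = 1 + z + 3/5z².

Boundary: |R(x)|=1, x<0.
x=-0.52: |R|=0.6422
R=1: x+3/5x²=0 ⇒ x=−5/3=-1.6667; min R=1−1/(4·3/5)=0.5833>−1
Confirm numerically:
  x=-1.426: |R|=0.79409 <1
  x=-1.004: |R|=0.60081 <1
  x=-0.932: |R|=0.58917 <1
  x=-0.768: |R|=0.58589 <1
  x=-2.239: |R|=1.76887 >1
  x=-2.108: |R|=1.55820 >1
  x=-1.917: |R|=1.28793 >1
Interval (-1.6667, 0).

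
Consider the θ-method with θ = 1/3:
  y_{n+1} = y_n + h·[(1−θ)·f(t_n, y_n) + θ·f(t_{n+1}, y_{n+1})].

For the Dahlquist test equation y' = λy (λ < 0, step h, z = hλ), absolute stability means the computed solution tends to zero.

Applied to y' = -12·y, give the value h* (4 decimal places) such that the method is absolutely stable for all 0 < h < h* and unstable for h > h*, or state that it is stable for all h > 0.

(-6.0000,0); λ=-12 ⇒ h* = (6)/12 = 0.5000.

Test eqn y'=λy, z=hλ:
  y_{n+1} = y_n + z·[2/3·y_n + 1/3·y_{n+1}] ⇒ (1 − 1/3z)y_{n+1} = (1 + 2/3z)y_n
  Hence R(z) = (1 + 2/3z)/(1 − 1/3z).

Need |R(x)|<1, x<0.
x=-1.14: |R|=0.1739
R=−1: 1+2/3x = −1+1/3x ⇒ -1/3x=2 ⇒ x=2/(-1/3)=-6.0000
Confirm numerically:
  x=-4.486: |R|=0.79776 <1
  x=-4.114: |R|=0.73489 <1
  x=-3.304: |R|=0.57234 <1
  x=-6.533: |R|=1.05591 >1
  x=-6.527: |R|=1.05532 >1
  x=-6.393: |R|=1.04184 >1
So |R|<1 on (-6.0000, 0).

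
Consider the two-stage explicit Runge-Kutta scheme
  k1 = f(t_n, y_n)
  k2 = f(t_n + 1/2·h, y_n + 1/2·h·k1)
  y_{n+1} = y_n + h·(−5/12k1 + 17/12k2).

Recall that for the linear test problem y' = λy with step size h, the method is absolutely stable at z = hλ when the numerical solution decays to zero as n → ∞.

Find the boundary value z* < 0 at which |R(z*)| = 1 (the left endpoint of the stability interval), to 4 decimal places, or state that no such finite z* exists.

With y'=λy (z=hλ):
  k1=λy_n ⇒ h·k1=z·y_n;  k2=λ(1+1/2z)y_n ⇒ h·k2=z(1+1/2z)y_n
  y_{n+1}/y_n = 1 − 5/12z + 17/12z(1+1/2z) = 1 + z + 17/24z²
  R(z) = 1 + z + 17/24z².

Find x<0 with |R(x)|<1.
x=-1.28: |R|=0.8805
R=1: x+17/24x²=0 ⇒ x=−24/17=-1.4118; min R=1−1/(4·17/24)=0.6471>−1
Confirm numerically:
  x=-1.157: |R|=0.79121 <1
  x=-1.083: |R|=0.74780 <1
  x=-1.047: |R|=0.72948 <1
  x=-1.727: |R|=1.38562 >1
  x=-1.594: |R|=1.20576 >1
  x=-1.490: |R|=1.08257 >1
Interval (-1.4118, 0).

left endpoint -1.4118.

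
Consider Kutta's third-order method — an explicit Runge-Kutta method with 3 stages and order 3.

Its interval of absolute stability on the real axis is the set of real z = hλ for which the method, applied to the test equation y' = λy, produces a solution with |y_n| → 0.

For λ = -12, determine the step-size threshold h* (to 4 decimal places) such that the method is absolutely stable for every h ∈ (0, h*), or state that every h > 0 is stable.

(-2.5127,0); λ=-12 ⇒ h* = 0.2094.

Set f=λy, z=hλ:
  order 3, 3-stage ⇒ R(z)=1+z+z^2/2+z^3/6
  (e.g. R(-1.45)=0.09315, |R|=0.09315)

Need |R(x)|<1, x<0.
x=-1.45: |R|=0.0931
|R(-2.36)|=0.7659 |R(-0.87)|=0.3987 |R(-0.8)|=0.4347
Bisect:
  x_lo=-3.0839 |R|=2.2169  x_hi=-0.2705 |R|=0.7628
  mid=-1.67722 |R|=0.05704 →hi
  mid=-2.38056 |R|=0.79549 →hi
  mid=-2.73223 |R|=1.39907 →lo
  mid=-2.55639 |R|=1.07322 →lo
  mid=-2.46848 |R|=0.92868 →hi
  mid=-2.51243 |R|=0.99949 →hi
  mid=-2.53441 |R|=1.03598 →lo
  mid=-2.52342 |R|=1.01764 →lo
  mid=-2.51793 |R|=1.00854 →lo
  mid=-2.51518 |R|=1.00401 →lo
  ...
  [-2.51278,-2.51261] ⇒ x*=-2.5127
Interval (-2.5127, 0).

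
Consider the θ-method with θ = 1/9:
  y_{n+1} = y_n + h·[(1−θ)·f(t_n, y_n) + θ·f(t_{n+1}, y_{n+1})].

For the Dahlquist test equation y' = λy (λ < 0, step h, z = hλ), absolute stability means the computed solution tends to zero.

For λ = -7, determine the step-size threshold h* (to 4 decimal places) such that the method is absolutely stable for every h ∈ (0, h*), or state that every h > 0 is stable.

Set f=λy, z=hλ:
  y_{n+1} = y_n + z·[8/9·y_n + 1/9·y_{n+1}] ⇒ (1 − 1/9z)y_{n+1} = (1 + 8/9z)y_n
  Hence R(z) = (1 + 8/9z)/(1 − 1/9z).

Find x<0 with |R(x)|<1.
x=-1.65: |R|=0.3944
R=−1: 1+8/9x = −1+1/9x ⇒ -7/9x=2 ⇒ x=2/(-7/9)=-2.5714
Confirm numerically:
  x=-2.047: |R|=0.66769 <1
  x=-1.711: |R|=0.43768 <1
  x=-1.058: |R|=0.05329 <1
  x=-2.880: |R|=1.18182 >1
  x=-2.812: |R|=1.14257 >1
  x=-2.772: |R|=1.11927 >1
Stable set (-2.5714, 0).

(-2.5714,0); λ=-7 ⇒ h* = (18/7)/7 = 0.3673.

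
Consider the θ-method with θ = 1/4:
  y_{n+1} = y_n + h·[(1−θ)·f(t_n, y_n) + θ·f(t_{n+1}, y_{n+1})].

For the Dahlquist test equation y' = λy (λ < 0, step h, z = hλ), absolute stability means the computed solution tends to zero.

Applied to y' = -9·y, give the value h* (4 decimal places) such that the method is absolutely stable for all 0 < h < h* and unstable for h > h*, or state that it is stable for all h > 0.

Test eqn y'=λy, z=hλ:
  y_{n+1} = y_n + z·[3/4·y_n + 1/4·y_{n+1}] ⇒ (1 − 1/4z)y_{n+1} = (1 + 3/4z)y_n
  R(z) = (1 + 3/4z)/(1 − 1/4z).

Need |R(x)|<1, x<0.
x=-0.99: |R|=0.2064
R=−1: 1+3/4x = −1+1/4x ⇒ -1/2x=2 ⇒ x=2/(-1/2)=-4.0000
Confirm numerically:
  x=-3.756: |R|=0.93708 <1
  x=-3.103: |R|=0.74743 <1
  x=-2.287: |R|=0.45507 <1
  x=-4.553: |R|=1.12931 >1
  x=-4.533: |R|=1.12493 >1
So |R|<1 on (-4.0000, 0).

(-4.0000,0); λ=-9 ⇒ h* = (4)/9 = 0.4444.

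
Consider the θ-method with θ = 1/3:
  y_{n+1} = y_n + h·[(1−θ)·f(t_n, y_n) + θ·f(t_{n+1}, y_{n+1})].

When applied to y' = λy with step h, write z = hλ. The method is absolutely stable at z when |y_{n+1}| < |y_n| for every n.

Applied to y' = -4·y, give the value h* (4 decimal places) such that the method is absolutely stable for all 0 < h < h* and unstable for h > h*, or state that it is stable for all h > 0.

With y'=λy (z=hλ):
  y_{n+1} = y_n + z·[2/3·y_n + 1/3·y_{n+1}] ⇒ (1 − 1/3z)y_{n+1} = (1 + 2/3z)y_n
  Hence R(z) = (1 + 2/3z)/(1 − 1/3z).

Need |R(x)|<1, x<0.
x=-0.57: |R|=0.5210
R=−1: 1+2/3x = −1+1/3x ⇒ -1/3x=2 ⇒ x=2/(-1/3)=-6.0000
Confirm numerically:
  x=-4.734: |R|=0.83631 <1
  x=-4.355: |R|=0.77634 <1
  x=-2.521: |R|=0.36986 <1
  x=-2.427: |R|=0.34163 <1
  x=-6.537: |R|=1.05631 >1
  x=-6.023: |R|=1.00255 >1
So |R|<1 on (-6.0000, 0).

(-6.0000,0); λ=-4 ⇒ h* = (6)/4 = 1.5000.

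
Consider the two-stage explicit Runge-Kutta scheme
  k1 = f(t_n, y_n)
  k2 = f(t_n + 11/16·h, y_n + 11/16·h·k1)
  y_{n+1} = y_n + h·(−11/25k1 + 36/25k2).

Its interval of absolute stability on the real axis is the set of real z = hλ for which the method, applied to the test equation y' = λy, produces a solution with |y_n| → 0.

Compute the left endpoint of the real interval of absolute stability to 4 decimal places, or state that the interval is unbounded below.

Set f=λy, z=hλ:
  k1=λy_n ⇒ h·k1=z·y_n;  k2=λ(1+11/16z)y_n ⇒ h·k2=z(1+11/16z)y_n
  y_{n+1}/y_n = 1 − 11/25z + 36/25z(1+11/16z) = 1 + z + 99/100z²
  so R(z) = 1 + z + 99/100z².

Boundary: |R(x)|=1, x<0.
x=-1.19: |R|=1.2119
R=1: x+99/100x²=0 ⇒ x=−100/99=-1.0101; min R=1−1/(4·99/100)=0.7475>−1
Confirm numerically:
  x=-0.742: |R|=0.80306 <1
  x=-0.653: |R|=0.76914 <1
  x=-0.651: |R|=0.76856 <1
  x=-0.568: |R|=0.75140 <1
  x=-1.361: |R|=1.47280 >1
  x=-1.294: |R|=1.36369 >1
  x=-1.086: |R|=1.08160 >1
So |R|<1 on (-1.0101, 0).

left endpoint -1.0101.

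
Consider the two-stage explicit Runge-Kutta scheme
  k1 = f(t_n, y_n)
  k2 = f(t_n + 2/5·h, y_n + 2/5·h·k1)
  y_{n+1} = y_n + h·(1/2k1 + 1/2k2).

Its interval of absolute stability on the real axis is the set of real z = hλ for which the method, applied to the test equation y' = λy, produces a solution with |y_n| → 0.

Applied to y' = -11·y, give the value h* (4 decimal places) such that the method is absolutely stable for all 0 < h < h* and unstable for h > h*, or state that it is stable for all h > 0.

With y'=λy (z=hλ):
  k1=λy_n ⇒ h·k1=z·y_n;  k2=λ(1+2/5z)y_n ⇒ h·k2=z(1+2/5z)y_n
  y_{n+1}/y_n = 1 + 1/2z + 1/2z(1+2/5z) = 1 + z + 1/5z²
  Hence R(z) = 1 + z + 1/5z².

Boundary: |R(x)|=1, x<0.
x=-1.65: |R|=0.1055
R=1: x+1/5x²=0 ⇒ x=−5=-5.0000; min R=1−1/(4·1/5)=-0.2500>−1
Confirm numerically:
  x=-3.984: |R|=0.19045 <1
  x=-3.440: |R|=0.07328 <1
  x=-3.226: |R|=0.14458 <1
  x=-2.008: |R|=0.20159 <1
  x=-5.176: |R|=1.18220 >1
  x=-5.102: |R|=1.10408 >1
Interval (-5.0000, 0).

(-5.0000,0); λ=-11 ⇒ h* = (5)/11 = 0.4545.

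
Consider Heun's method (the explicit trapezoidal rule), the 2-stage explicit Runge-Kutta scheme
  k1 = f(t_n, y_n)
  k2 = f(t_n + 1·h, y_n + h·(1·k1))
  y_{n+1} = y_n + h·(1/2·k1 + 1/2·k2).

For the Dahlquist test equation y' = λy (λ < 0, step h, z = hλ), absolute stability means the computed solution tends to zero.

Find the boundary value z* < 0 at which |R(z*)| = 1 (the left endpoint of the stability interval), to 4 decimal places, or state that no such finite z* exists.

With y'=λy (z=hλ):
  order 2, 2-stage ⇒ R(z)=1+z+z^2/2
  (e.g. R(-0.44)=0.65680, |R|=0.65680)

Solve |R(x)|<1 on ℝ⁻.
x=-0.44: |R|=0.6568
|R(-2.35)|=1.4113 |R(-1.61)|=0.6861 |R(-0.54)|=0.6058
Bisect:
  x_lo=-2.6091 |R|=1.7946  x_hi=-0.2922 |R|=0.7505
  mid=-1.45064 |R|=0.60154 →hi
  mid=-2.02986 |R|=1.03031 →lo
  mid=-1.74025 |R|=0.77399 →hi
  mid=-1.88506 |R|=0.89166 →hi
  mid=-1.95746 |R|=0.95837 →hi
  mid=-1.99366 |R|=0.99368 →hi
  mid=-2.01176 |R|=1.01183 →lo
  mid=-2.00271 |R|=1.00272 →lo
  mid=-1.99819 |R|=0.99819 →hi
  ...
  [-2.00003,-1.99988] ⇒ x*=-2.0000
Interval (-2.0000, 0).

z* = -2.0000.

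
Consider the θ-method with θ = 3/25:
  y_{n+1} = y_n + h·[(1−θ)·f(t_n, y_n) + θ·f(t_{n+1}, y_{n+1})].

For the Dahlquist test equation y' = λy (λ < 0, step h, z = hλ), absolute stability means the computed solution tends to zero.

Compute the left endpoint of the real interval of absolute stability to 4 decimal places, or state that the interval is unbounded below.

Test eqn y'=λy, z=hλ:
  y_{n+1} = y_n + z·[22/25·y_n + 3/25·y_{n+1}] ⇒ (1 − 3/25z)y_{n+1} = (1 + 22/25z)y_n
  ⇒ R(z) = (1 + 22/25z)/(1 − 3/25z).

Find x<0 with |R(x)|<1.
x=-0.48: |R|=0.5461
R=−1: 1+22/25x = −1+3/25x ⇒ -19/25x=2 ⇒ x=2/(-19/25)=-2.6316
Confirm numerically:
  x=-2.072: |R|=0.65941 <1
  x=-1.259: |R|=0.09376 <1
  x=-1.232: |R|=0.07332 <1
  x=-2.693: |R|=1.03528 >1
  x=-2.688: |R|=1.03242 >1
  x=-2.661: |R|=1.01695 >1
Interval (-2.6316, 0).

z* = -2.6316.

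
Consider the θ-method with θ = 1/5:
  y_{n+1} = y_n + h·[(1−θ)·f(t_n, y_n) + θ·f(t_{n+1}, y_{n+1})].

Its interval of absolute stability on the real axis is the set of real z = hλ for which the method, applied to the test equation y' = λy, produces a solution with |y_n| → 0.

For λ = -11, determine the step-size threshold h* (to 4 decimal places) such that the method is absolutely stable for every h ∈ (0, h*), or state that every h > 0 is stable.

(-3.3333,0); λ=-11 ⇒ h* = (10/3)/11 = 0.3030.

With y'=λy (z=hλ):
  y_{n+1} = y_n + z·[4/5·y_n + 1/5·y_{n+1}] ⇒ (1 − 1/5z)y_{n+1} = (1 + 4/5z)y_n
  Hence R(z) = (1 + 4/5z)/(1 − 1/5z).

Need |R(x)|<1, x<0.
x=-0.54: |R|=0.5126
R=−1: 1+4/5x = −1+1/5x ⇒ -3/5x=2 ⇒ x=2/(-3/5)=-3.3333
Confirm numerically:
  x=-2.761: |R|=0.77877 <1
  x=-2.608: |R|=0.71399 <1
  x=-1.753: |R|=0.29794 <1
  x=-1.401: |R|=0.09436 <1
  x=-3.929: |R|=1.20013 >1
  x=-3.393: |R|=1.02133 >1
So |R|<1 on (-3.3333, 0).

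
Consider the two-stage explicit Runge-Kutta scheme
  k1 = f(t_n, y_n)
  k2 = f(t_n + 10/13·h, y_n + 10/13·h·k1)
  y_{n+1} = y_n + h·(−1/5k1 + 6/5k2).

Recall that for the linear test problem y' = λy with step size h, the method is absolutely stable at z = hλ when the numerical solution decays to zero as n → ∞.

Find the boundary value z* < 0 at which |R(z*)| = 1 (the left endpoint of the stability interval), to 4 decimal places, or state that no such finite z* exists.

Test eqn y'=λy, z=hλ:
  k1=λy_n ⇒ h·k1=z·y_n;  k2=λ(1+10/13z)y_n ⇒ h·k2=z(1+10/13z)y_n
  y_{n+1}/y_n = 1 − 1/5z + 6/5z(1+10/13z) = 1 + z + 12/13z²
  Hence R(z) = 1 + z + 12/13z².

Find x<0 with |R(x)|<1.
x=-1.45: |R|=1.4908
R=1: x+12/13x²=0 ⇒ x=−13/12=-1.0833; min R=1−1/(4·12/13)=0.7292>−1
Confirm numerically:
  x=-0.990: |R|=0.91471 <1
  x=-0.859: |R|=0.82212 <1
  x=-0.625: |R|=0.73558 <1
  x=-1.223: |R|=1.15767 >1
  x=-1.175: |R|=1.09942 >1
Interval (-1.0833, 0).

left endpoint -1.0833.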